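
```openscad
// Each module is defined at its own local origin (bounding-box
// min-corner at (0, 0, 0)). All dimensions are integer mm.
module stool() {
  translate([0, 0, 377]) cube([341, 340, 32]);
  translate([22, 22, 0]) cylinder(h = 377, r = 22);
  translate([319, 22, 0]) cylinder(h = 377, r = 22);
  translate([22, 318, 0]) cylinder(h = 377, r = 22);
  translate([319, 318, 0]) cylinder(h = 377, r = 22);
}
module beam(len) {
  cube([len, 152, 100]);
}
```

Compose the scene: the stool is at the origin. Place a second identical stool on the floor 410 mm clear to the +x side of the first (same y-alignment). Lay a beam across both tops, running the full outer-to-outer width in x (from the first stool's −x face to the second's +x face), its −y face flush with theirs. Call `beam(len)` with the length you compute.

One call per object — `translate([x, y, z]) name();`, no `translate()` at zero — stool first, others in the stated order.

stool();
translate([751, 0, 0]) stool();
translate([0, 0, 409]) beam(1092);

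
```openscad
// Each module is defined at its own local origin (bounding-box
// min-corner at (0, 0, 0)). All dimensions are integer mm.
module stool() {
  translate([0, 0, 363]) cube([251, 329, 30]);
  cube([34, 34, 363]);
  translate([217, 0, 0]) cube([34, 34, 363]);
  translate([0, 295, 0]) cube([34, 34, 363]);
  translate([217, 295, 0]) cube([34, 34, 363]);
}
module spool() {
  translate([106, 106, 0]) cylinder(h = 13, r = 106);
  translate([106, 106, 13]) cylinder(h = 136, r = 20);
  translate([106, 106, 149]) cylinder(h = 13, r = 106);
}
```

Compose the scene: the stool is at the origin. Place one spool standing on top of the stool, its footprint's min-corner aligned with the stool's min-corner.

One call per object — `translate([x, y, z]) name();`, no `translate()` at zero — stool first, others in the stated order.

stool();
translate([0, 0, 393]) spool();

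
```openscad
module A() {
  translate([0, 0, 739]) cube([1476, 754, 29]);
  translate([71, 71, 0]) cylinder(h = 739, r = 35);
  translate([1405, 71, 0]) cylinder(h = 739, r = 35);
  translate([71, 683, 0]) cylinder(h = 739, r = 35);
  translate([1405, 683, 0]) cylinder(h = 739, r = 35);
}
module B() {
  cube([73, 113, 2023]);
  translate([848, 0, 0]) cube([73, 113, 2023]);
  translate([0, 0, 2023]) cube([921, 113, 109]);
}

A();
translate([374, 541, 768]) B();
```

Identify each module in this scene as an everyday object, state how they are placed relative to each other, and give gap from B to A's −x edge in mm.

The door frame's min-x is at 374; the table's min-x is 0; gap = 374 mm.

A is a table. B is a door frame. The door frame is on top of the table. The gap from the door frame to the table's −x edge is 374 mm.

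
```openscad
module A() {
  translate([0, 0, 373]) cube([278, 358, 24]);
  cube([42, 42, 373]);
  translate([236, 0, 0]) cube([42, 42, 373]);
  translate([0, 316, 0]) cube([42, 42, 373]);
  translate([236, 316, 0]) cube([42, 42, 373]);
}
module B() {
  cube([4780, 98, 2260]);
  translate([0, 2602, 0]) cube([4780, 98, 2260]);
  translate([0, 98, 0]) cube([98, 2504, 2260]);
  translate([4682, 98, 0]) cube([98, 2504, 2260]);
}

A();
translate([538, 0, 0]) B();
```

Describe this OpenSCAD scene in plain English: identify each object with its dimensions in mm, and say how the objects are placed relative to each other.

A is a simple wooden stool: a rectangular seat 278 mm (x) by 358 mm (y), 24 mm thick, top face at z = 397 mm, on four square legs, each 42×42 mm in cross-section. The legs rest on z = 0, each flush with a corner of the seat.

B is the wall frame of a small rectangular building: four walls, each 2260 mm tall and 98 mm thick, enclosing a footprint 4780 mm (x) by 2700 mm (y) outside-to-outside, with no floor or roof. The front and back walls (the −y and +y sides) span the full width; the two side walls fit between them.

The house frame is on the floor beside the stool on its +x side.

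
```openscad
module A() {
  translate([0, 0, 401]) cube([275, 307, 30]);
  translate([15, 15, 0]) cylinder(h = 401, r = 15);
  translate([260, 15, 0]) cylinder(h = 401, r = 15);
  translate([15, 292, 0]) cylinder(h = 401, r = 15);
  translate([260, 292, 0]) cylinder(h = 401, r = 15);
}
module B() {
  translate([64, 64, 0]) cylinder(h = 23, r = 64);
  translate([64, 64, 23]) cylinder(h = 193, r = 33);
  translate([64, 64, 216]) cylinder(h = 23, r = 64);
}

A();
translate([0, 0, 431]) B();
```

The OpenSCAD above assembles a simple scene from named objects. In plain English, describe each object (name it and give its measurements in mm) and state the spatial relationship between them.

A is a four-legged stool. The seat is 275×307 mm, 30 mm thick, top at z = 431 mm. It stands on four round legs, each 30 mm in diameter, from z = 0 to the seat underside, each leg's axis is inset half a diameter from the nearest pair of seat edges (so the leg's bounding box is flush with the corner).

B is a spool: two coaxial disc flanges of radius 64 mm and thickness 23 mm, joined by a core cylinder of radius 33 mm and height 193 mm. The lower flange rests on z = 0 and the three cylinders share a vertical axis.

The spool is on top of the stool.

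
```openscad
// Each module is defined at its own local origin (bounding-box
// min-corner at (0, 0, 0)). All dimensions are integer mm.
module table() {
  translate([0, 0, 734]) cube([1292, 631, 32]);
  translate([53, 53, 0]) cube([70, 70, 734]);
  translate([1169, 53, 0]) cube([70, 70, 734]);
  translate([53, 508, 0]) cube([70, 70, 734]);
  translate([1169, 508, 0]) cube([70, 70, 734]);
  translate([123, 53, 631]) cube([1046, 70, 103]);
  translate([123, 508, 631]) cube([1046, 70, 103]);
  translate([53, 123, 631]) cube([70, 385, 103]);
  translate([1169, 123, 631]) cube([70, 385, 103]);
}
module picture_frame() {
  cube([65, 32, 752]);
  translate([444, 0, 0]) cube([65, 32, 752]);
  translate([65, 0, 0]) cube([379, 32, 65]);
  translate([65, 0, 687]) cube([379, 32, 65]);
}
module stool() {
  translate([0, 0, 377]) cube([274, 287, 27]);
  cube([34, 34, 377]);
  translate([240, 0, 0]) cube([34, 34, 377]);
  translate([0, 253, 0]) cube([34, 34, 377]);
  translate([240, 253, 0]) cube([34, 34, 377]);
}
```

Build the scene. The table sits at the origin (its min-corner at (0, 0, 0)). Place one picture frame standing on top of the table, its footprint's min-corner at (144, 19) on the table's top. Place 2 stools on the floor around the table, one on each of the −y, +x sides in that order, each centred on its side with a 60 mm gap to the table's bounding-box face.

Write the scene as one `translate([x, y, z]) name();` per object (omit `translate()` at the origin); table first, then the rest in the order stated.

table();
translate([144, 19, 766]) picture_frame();
translate([509, -347, 0]) stool();
translate([1352, 172, 0]) stool();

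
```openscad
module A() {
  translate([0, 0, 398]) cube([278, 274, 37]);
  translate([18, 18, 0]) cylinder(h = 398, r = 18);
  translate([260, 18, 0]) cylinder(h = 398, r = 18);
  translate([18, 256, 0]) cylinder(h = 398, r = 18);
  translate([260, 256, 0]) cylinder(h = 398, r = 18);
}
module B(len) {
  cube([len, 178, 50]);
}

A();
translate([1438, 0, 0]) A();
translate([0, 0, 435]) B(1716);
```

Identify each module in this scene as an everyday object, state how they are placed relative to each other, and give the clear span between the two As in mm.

A is a stool. B is a beam. A beam spans the tops of two stools. The clear span between the two stools is 1160 mm.

Second stool starts at x = 1438; first ends at x = 278; clear span = 1438 − 278 = 1160 mm.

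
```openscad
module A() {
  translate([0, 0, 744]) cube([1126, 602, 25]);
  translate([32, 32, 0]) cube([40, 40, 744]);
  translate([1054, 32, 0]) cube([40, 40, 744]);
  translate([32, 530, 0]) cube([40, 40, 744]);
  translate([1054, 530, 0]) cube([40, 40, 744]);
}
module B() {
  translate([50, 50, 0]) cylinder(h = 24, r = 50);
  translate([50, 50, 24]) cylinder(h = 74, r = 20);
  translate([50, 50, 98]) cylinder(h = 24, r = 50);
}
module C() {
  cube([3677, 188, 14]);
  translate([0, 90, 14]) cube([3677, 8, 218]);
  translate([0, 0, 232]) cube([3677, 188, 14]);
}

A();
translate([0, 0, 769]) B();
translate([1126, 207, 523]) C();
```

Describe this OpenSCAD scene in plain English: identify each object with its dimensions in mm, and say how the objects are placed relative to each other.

A is a rectangular dining table. The top is 1126×602×25 mm with its upper surface at z = 769 mm. It stands on four 40×40 mm square legs, each inset 32 mm from the nearest pair of top edges, running from the floor to the underside of the top.

B is a spool: two coaxial disc flanges of radius 50 mm and thickness 24 mm, joined by a core cylinder of radius 20 mm and height 74 mm. The lower flange rests on z = 0 and the three cylinders share a vertical axis.

C is an I-beam lying along x, 3677 mm long. Overall section height 246 mm. Two flanges 188 mm wide (y) and 14 mm thick, one on the floor and one at the top; a web 8 mm thick runs between them, centred on the flange width.

The spool is on top of the table. The I-beam is beside the table with their tops flush at z = 769.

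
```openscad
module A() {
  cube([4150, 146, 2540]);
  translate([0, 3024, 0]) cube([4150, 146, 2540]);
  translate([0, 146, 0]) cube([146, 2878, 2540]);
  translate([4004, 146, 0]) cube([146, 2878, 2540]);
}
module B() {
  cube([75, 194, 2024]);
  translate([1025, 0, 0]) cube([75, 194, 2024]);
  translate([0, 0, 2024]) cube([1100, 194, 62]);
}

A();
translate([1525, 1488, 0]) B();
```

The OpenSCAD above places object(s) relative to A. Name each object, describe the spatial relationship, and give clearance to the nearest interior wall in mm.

A is a house frame. B is a door frame. The door frame sits inside the house frame, centred. The clearance to the nearest interior wall is 1342 mm.

Clearances: x = 1379, y = 1342; minimum 1342 mm.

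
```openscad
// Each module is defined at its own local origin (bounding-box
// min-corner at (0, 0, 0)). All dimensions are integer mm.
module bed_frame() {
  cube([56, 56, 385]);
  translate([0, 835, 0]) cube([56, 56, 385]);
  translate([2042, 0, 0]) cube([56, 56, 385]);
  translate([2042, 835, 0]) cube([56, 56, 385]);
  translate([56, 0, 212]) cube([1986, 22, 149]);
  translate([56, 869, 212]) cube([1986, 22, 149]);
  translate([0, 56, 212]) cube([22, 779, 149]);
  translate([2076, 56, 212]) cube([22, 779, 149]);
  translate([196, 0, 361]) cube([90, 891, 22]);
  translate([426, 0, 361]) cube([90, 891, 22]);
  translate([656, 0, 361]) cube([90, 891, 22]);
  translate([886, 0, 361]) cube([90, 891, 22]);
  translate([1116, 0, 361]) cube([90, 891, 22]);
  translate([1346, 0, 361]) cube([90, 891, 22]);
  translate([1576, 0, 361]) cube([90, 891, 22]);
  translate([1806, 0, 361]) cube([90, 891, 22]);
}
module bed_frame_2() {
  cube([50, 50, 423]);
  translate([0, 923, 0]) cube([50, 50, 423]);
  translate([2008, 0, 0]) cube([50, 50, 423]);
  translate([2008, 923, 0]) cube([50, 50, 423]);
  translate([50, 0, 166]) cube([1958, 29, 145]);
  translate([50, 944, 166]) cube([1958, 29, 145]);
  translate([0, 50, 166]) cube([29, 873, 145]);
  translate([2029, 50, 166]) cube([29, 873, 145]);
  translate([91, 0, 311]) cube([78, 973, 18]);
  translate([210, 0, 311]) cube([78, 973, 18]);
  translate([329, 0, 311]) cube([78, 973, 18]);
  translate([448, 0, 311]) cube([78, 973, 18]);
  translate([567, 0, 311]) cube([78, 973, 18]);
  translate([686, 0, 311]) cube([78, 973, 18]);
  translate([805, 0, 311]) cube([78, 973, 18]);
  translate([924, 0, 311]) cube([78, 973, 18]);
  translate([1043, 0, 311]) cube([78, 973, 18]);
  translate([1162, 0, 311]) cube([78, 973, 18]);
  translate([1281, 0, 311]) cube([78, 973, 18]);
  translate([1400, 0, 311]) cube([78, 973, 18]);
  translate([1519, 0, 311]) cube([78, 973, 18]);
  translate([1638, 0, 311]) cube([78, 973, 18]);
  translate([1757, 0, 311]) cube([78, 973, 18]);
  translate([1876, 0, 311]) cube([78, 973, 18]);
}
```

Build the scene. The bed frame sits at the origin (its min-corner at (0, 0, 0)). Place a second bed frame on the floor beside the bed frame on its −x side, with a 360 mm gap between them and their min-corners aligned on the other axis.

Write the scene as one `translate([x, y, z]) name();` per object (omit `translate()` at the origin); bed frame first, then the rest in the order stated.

bed_frame();
translate([-2418, 0, 0]) bed_frame_2();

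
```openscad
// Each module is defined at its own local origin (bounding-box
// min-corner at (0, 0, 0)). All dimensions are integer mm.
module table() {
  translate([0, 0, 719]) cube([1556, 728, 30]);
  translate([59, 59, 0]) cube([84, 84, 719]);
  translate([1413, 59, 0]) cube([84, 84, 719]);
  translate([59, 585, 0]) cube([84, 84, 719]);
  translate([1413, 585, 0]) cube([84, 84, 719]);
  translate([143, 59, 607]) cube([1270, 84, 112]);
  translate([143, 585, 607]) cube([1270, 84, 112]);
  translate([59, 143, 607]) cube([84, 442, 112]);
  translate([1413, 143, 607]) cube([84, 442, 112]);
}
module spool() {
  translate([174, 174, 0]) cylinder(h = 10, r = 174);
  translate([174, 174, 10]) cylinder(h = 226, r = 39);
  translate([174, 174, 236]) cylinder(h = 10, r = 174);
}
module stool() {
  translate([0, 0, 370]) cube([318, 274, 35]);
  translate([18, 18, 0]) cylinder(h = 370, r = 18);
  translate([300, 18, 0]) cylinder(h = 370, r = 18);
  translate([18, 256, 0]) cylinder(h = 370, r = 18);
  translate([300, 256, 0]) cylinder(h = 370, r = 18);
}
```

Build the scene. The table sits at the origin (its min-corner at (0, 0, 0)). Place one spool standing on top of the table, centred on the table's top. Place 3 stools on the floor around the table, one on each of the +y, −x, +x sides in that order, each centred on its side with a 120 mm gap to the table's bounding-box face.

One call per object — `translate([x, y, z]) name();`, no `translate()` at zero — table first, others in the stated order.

table();
translate([604, 190, 749]) spool();
translate([619, 848, 0]) stool();
translate([-438, 227, 0]) stool();
translate([1676, 227, 0]) stool();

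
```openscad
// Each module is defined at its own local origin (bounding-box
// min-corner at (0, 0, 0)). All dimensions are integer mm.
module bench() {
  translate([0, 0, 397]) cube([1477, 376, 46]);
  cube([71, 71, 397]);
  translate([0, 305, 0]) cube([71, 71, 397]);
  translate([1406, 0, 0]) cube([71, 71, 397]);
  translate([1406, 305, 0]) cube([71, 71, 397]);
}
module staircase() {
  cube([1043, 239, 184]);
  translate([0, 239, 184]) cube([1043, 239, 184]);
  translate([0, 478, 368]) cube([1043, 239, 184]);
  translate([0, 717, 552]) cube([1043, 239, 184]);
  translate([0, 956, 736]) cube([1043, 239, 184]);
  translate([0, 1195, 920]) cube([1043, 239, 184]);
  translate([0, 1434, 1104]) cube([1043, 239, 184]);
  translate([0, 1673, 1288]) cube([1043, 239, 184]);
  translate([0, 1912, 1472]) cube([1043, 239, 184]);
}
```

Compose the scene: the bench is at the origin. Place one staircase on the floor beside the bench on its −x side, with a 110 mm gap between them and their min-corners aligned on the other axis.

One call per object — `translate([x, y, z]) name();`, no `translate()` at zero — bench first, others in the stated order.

bench();
translate([-1153, 0, 0]) staircase();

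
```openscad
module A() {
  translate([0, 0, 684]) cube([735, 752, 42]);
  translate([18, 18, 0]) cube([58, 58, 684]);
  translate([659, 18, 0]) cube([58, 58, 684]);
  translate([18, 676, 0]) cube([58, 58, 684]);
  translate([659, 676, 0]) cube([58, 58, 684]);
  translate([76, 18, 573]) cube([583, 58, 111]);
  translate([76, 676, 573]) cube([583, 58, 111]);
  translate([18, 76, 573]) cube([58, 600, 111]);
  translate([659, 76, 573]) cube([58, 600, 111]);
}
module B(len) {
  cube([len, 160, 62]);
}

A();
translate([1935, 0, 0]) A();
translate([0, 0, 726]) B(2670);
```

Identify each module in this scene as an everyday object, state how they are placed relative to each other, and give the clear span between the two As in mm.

Second table starts at x = 1935; first ends at x = 735; clear span = 1935 − 735 = 1200 mm.

A is a table. B is a beam. A beam spans the tops of two tables. The clear span between the two tables is 1200 mm.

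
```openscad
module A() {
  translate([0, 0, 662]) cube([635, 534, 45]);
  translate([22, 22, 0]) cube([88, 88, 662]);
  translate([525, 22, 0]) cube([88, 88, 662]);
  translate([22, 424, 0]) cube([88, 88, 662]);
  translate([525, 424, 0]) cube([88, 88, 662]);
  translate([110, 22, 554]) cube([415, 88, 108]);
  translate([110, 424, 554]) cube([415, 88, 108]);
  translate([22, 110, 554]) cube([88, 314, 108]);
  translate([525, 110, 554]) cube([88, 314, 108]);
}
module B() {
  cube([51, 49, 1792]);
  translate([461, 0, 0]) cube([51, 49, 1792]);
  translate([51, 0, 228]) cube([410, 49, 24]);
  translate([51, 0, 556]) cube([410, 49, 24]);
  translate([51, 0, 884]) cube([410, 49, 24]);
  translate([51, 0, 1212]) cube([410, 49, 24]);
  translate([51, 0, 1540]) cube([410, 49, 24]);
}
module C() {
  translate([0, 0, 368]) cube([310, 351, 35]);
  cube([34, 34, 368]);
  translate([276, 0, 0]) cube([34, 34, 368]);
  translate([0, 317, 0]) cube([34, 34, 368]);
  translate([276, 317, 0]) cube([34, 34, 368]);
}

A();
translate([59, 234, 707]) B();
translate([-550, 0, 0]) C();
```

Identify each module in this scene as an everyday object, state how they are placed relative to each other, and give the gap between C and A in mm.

The stool's nearest face is 240 mm from the table's −x face.

A is a table. B is a ladder. C is a stool. The ladder is on top of the table. The stool is on the floor beside the table on its −x side. The gap between the stool and the table is 240 mm.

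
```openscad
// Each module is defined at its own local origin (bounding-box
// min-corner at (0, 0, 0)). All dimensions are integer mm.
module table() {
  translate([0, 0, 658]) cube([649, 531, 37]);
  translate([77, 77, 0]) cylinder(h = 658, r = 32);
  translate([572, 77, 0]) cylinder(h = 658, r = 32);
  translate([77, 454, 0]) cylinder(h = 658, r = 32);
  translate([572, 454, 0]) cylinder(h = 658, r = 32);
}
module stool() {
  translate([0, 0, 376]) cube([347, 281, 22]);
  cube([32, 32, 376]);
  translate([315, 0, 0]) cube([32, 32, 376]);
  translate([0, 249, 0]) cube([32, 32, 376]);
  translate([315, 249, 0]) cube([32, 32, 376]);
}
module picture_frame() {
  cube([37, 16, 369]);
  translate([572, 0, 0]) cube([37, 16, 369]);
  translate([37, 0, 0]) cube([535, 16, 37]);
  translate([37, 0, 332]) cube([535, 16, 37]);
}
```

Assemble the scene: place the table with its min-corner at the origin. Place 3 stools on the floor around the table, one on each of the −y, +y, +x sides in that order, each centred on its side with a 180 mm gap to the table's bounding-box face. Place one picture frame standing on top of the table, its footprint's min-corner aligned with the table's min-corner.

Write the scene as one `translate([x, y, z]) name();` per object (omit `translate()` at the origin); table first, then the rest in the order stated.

table();
translate([151, -461, 0]) stool();
translate([151, 711, 0]) stool();
translate([829, 125, 0]) stool();
translate([0, 0, 695]) picture_frame();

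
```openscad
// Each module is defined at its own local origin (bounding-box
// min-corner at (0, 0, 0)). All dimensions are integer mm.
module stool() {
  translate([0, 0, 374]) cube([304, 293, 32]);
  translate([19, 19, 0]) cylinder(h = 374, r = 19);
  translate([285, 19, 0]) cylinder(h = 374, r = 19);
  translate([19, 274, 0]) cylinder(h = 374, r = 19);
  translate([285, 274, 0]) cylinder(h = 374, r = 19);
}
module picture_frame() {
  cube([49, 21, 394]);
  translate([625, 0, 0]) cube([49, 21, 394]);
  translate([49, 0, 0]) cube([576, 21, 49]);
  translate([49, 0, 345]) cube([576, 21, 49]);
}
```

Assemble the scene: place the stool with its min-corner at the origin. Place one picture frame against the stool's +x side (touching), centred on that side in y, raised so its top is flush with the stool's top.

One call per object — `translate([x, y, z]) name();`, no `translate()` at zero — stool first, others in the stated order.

stool();
translate([304, 136, 12]) picture_frame();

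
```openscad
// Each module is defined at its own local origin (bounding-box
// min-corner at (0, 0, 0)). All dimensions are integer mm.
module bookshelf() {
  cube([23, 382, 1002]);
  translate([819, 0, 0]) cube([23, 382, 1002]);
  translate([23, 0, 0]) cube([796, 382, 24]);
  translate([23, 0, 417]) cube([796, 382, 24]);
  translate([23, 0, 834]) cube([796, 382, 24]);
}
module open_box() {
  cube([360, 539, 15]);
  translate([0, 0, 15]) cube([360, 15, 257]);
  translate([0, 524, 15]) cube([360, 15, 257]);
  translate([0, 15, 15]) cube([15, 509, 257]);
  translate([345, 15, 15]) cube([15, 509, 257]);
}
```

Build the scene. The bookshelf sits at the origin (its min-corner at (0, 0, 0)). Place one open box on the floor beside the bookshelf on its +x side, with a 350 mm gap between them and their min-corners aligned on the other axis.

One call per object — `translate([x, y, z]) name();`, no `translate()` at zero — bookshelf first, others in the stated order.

bookshelf();
translate([1192, 0, 0]) open_box();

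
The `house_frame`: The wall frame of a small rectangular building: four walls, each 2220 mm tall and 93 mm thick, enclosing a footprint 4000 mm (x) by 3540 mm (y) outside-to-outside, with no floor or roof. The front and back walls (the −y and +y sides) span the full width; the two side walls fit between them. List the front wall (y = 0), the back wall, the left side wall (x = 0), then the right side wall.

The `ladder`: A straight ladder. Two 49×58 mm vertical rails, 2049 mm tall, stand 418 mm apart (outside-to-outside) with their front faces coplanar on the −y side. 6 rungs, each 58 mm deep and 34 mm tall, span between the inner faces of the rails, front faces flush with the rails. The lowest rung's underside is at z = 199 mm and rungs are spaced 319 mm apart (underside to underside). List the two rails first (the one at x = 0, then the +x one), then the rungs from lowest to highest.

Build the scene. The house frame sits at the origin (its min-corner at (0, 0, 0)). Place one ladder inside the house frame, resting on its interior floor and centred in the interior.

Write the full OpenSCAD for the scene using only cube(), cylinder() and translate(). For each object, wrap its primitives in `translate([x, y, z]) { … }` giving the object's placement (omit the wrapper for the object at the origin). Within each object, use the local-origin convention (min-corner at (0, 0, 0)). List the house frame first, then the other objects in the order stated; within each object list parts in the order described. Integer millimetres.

cube([4000, 93, 2220]);
translate([0, 3447, 0]) cube([4000, 93, 2220]);
translate([0, 93, 0]) cube([93, 3354, 2220]);
translate([3907, 93, 0]) cube([93, 3354, 2220]);
translate([1791, 1741, 0]) {
  cube([49, 58, 2049]);
  translate([369, 0, 0]) cube([49, 58, 2049]);
  translate([49, 0, 199]) cube([320, 58, 34]);
  translate([49, 0, 518]) cube([320, 58, 34]);
  translate([49, 0, 837]) cube([320, 58, 34]);
  translate([49, 0, 1156]) cube([320, 58, 34]);
  translate([49, 0, 1475]) cube([320, 58, 34]);
  translate([49, 0, 1794]) cube([320, 58, 34]);
}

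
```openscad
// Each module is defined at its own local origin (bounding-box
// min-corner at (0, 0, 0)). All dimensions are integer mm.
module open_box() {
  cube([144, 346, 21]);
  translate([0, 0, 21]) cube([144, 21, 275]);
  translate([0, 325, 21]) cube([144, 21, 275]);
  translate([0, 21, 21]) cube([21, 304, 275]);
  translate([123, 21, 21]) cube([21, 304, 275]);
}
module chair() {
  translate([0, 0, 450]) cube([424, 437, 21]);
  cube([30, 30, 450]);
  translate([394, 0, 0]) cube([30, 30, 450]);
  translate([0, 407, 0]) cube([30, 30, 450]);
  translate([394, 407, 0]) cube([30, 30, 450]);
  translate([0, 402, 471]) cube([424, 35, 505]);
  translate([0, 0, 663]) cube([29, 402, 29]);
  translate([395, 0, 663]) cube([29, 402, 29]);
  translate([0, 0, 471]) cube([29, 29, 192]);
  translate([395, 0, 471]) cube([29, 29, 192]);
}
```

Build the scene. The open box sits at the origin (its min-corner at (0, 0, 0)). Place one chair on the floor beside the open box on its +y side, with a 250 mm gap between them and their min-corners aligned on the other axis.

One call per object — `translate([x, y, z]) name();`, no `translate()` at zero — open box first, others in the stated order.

open_box();
translate([0, 596, 0]) chair();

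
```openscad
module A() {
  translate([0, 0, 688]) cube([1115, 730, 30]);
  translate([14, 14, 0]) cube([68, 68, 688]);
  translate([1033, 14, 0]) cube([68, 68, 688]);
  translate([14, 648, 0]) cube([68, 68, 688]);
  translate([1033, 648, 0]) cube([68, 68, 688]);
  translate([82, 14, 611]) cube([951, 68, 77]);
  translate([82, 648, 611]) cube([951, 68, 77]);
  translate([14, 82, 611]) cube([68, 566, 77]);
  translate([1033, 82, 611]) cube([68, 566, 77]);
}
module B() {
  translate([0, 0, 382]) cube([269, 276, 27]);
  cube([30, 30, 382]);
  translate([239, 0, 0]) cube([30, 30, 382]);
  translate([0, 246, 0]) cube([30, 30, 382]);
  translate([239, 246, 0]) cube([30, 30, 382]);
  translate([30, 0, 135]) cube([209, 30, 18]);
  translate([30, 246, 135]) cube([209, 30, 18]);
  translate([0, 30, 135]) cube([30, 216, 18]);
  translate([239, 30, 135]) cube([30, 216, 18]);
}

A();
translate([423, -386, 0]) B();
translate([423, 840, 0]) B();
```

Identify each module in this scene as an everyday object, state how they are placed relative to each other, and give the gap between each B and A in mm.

Each stool's nearest face is 110 mm from the table's bounding box.

A is a table. B is a stool. Two stools sit around the table at the −y, +y sides. The gap between each stool and the table is 110 mm.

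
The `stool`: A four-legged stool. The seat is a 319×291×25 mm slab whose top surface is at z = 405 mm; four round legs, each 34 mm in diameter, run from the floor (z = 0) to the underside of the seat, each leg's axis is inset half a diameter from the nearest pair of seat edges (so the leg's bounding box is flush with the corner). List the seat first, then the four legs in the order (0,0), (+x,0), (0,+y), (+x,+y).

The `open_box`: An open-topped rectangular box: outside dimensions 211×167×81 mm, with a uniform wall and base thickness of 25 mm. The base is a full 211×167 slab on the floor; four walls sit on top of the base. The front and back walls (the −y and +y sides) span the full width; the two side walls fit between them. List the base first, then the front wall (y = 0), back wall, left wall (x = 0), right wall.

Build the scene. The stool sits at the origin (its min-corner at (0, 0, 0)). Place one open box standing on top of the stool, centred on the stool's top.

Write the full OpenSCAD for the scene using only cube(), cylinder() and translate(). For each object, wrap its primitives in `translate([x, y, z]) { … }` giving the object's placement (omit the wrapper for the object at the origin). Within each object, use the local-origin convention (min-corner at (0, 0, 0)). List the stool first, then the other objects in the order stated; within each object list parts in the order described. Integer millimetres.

translate([0, 0, 380]) cube([319, 291, 25]);
translate([17, 17, 0]) cylinder(h = 380, r = 17);
translate([302, 17, 0]) cylinder(h = 380, r = 17);
translate([17, 274, 0]) cylinder(h = 380, r = 17);
translate([302, 274, 0]) cylinder(h = 380, r = 17);
translate([54, 62, 405]) {
  cube([211, 167, 25]);
  translate([0, 0, 25]) cube([211, 25, 56]);
  translate([0, 142, 25]) cube([211, 25, 56]);
  translate([0, 25, 25]) cube([25, 117, 56]);
  translate([186, 25, 25]) cube([25, 117, 56]);
}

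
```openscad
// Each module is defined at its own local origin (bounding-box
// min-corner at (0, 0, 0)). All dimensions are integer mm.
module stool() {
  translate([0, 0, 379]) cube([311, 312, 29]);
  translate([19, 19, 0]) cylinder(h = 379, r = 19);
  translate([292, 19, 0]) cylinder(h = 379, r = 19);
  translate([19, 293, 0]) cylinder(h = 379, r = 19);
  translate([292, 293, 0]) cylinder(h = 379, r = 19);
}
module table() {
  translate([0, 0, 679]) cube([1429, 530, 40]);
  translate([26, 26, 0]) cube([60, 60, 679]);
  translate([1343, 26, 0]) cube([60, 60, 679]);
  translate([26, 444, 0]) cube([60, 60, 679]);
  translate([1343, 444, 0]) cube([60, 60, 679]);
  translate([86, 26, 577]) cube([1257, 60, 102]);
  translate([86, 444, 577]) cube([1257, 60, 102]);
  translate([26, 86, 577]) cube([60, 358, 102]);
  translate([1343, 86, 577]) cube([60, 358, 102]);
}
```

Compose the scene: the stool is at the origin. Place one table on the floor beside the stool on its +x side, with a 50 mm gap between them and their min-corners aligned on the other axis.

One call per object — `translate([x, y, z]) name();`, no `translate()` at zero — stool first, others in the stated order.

stool();
translate([361, 0, 0]) table();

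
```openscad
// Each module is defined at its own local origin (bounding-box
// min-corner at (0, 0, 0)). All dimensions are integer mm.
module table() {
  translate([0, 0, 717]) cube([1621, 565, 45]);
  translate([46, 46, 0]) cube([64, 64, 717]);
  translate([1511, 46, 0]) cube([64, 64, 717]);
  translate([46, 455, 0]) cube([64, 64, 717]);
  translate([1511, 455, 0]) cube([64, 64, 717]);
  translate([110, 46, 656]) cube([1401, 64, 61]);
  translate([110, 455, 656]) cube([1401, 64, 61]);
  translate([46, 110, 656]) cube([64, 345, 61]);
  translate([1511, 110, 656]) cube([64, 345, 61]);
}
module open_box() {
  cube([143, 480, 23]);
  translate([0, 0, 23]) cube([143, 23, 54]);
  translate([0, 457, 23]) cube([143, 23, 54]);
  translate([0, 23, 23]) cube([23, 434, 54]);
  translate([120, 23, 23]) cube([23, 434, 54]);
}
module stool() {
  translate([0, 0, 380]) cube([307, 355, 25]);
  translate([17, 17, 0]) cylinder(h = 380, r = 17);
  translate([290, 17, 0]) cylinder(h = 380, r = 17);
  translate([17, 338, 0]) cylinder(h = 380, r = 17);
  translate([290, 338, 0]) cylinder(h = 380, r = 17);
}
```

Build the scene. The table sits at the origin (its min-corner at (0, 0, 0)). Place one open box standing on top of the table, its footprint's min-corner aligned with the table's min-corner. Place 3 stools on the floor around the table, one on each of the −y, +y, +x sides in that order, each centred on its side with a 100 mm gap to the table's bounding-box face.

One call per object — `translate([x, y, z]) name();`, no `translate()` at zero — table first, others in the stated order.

table();
translate([0, 0, 762]) open_box();
translate([657, -455, 0]) stool();
translate([657, 665, 0]) stool();
translate([1721, 105, 0]) stool();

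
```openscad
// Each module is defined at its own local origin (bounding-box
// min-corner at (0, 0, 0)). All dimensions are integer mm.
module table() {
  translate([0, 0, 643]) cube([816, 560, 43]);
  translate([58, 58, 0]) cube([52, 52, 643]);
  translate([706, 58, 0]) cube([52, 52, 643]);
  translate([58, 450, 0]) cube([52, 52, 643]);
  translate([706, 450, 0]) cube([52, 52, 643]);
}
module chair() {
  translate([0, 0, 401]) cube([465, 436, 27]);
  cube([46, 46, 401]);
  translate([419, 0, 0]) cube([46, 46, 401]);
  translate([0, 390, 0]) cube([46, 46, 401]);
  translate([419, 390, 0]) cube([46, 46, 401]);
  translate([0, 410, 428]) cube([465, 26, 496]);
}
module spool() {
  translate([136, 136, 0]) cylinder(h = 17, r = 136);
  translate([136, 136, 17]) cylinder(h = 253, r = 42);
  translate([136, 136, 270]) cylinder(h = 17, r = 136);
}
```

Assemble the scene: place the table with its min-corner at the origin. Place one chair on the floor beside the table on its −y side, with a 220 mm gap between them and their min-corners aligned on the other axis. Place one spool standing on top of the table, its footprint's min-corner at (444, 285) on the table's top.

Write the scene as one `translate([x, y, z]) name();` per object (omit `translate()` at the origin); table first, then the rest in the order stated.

table();
translate([0, -656, 0]) chair();
translate([444, 285, 686]) spool();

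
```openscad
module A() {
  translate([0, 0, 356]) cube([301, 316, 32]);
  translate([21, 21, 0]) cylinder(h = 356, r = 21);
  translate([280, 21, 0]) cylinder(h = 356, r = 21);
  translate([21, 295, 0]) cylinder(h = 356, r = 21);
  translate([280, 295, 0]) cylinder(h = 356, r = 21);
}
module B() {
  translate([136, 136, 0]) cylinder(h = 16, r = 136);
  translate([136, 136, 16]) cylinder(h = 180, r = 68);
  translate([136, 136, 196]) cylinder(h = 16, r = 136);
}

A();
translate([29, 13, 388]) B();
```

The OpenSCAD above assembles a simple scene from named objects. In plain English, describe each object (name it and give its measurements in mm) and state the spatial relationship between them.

A is a four-legged stool. The seat is a 301×316×32 mm slab whose top surface is at z = 388 mm; four round legs, each 42 mm in diameter, run from the floor (z = 0) to the underside of the seat, each leg's axis is inset half a diameter from the nearest pair of seat edges (so the leg's bounding box is flush with the corner).

B is a spool: two coaxial disc flanges of radius 136 mm and thickness 16 mm, joined by a core cylinder of radius 68 mm and height 180 mm. The lower flange rests on z = 0 and the three cylinders share a vertical axis.

The spool is on top of the stool.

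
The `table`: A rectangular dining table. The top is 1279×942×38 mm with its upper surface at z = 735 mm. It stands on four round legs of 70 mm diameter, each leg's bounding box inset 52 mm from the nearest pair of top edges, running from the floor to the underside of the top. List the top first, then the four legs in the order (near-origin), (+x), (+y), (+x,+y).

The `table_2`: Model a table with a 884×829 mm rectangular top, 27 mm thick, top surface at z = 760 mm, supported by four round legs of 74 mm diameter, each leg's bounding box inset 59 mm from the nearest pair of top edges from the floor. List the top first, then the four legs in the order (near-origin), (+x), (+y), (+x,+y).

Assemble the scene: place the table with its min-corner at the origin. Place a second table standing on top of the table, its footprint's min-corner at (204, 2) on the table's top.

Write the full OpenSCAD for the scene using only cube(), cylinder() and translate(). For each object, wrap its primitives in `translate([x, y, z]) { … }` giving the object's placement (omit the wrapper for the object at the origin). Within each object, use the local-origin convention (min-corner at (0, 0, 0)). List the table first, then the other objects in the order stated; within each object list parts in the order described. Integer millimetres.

translate([0, 0, 697]) cube([1279, 942, 38]);
translate([87, 87, 0]) cylinder(h = 697, r = 35);
translate([1192, 87, 0]) cylinder(h = 697, r = 35);
translate([87, 855, 0]) cylinder(h = 697, r = 35);
translate([1192, 855, 0]) cylinder(h = 697, r = 35);
translate([204, 2, 735]) {
  translate([0, 0, 733]) cube([884, 829, 27]);
  translate([96, 96, 0]) cylinder(h = 733, r = 37);
  translate([788, 96, 0]) cylinder(h = 733, r = 37);
  translate([96, 733, 0]) cylinder(h = 733, r = 37);
  translate([788, 733, 0]) cylinder(h = 733, r = 37);
}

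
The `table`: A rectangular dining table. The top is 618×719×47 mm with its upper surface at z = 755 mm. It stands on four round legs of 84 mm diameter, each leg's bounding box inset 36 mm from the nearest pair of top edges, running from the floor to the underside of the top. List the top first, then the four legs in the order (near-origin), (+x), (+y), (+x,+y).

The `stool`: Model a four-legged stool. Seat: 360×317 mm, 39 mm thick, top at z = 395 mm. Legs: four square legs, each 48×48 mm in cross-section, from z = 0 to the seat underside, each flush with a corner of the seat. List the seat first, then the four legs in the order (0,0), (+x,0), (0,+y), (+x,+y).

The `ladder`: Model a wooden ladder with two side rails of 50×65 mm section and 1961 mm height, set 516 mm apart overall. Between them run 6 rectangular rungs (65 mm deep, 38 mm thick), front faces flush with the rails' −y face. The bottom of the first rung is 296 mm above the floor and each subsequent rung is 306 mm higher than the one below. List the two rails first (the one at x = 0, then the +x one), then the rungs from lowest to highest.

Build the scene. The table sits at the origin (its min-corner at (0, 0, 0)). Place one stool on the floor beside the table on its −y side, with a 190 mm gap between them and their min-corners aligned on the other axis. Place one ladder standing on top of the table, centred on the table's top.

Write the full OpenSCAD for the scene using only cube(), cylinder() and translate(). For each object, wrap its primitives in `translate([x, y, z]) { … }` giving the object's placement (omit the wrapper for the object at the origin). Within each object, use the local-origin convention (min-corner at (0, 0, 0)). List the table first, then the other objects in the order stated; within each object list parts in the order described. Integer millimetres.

translate([0, 0, 708]) cube([618, 719, 47]);
translate([78, 78, 0]) cylinder(h = 708, r = 42);
translate([540, 78, 0]) cylinder(h = 708, r = 42);
translate([78, 641, 0]) cylinder(h = 708, r = 42);
translate([540, 641, 0]) cylinder(h = 708, r = 42);
translate([0, -507, 0]) {
  translate([0, 0, 356]) cube([360, 317, 39]);
  cube([48, 48, 356]);
  translate([312, 0, 0]) cube([48, 48, 356]);
  translate([0, 269, 0]) cube([48, 48, 356]);
  translate([312, 269, 0]) cube([48, 48, 356]);
}
translate([51, 327, 755]) {
  cube([50, 65, 1961]);
  translate([466, 0, 0]) cube([50, 65, 1961]);
  translate([50, 0, 296]) cube([416, 65, 38]);
  translate([50, 0, 602]) cube([416, 65, 38]);
  translate([50, 0, 908]) cube([416, 65, 38]);
  translate([50, 0, 1214]) cube([416, 65, 38]);
  translate([50, 0, 1520]) cube([416, 65, 38]);
  translate([50, 0, 1826]) cube([416, 65, 38]);
}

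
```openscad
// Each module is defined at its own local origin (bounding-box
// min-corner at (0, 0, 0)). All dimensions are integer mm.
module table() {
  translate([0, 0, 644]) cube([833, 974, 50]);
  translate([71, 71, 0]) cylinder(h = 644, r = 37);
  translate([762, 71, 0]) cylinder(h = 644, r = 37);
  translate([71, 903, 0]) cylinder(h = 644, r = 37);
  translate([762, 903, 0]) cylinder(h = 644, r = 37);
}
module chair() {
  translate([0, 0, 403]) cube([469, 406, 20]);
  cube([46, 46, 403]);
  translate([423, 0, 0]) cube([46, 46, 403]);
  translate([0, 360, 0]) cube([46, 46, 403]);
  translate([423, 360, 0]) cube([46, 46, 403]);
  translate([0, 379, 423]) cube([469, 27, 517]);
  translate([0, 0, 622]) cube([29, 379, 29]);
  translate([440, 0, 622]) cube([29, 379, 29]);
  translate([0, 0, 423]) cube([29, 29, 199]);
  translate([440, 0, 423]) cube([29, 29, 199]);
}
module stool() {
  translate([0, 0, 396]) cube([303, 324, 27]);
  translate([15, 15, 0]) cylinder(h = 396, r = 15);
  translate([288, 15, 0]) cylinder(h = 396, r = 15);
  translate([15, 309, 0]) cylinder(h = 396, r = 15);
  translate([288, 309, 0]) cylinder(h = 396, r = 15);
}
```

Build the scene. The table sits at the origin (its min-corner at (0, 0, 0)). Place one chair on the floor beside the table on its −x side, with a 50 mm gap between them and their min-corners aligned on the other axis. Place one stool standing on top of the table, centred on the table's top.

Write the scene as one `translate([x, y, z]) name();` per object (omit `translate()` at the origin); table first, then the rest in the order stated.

table();
translate([-519, 0, 0]) chair();
translate([265, 325, 694]) stool();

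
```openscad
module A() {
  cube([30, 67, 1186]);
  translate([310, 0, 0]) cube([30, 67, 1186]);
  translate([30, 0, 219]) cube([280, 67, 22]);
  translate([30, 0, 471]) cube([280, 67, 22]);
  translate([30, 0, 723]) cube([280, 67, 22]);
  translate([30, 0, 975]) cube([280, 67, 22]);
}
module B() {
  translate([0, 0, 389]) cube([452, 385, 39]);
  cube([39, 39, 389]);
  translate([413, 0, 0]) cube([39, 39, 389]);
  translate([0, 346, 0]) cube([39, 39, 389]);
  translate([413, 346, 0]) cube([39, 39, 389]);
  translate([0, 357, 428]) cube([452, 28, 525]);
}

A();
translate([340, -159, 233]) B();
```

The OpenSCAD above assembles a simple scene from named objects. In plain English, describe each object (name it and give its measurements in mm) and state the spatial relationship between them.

A is a straight ladder. Two 30×67 mm vertical rails, 1186 mm tall, stand 340 mm apart (outside-to-outside) with their front faces coplanar on the −y side. 4 rungs, each 67 mm deep and 22 mm tall, span between the inner faces of the rails, front faces flush with the rails. The lowest rung's underside is at z = 219 mm and rungs are spaced 252 mm apart (underside to underside).

B is a chair. The seat is a 452×385×39 mm slab with its top at z = 428 mm, on four 39×39 mm corner legs (flush with the seat edges, standing on z = 0). A flat backrest 28 mm thick, 525 mm tall, spans the full seat width and rises from the seat top along its +y edge, rear face flush with the rear of the seat.

The chair is beside the ladder with their tops flush at z = 1186.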